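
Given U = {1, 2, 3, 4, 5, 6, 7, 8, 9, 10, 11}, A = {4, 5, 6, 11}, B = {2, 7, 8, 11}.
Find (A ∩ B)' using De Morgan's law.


U = {1, 2, 3, 4, 5, 6, 7, 8, 9, 10, 11}
A = {4, 5, 6, 11}, B = {2, 7, 8, 11}
A ∩ B = {11}
(A ∩ B)' = U \ (A ∩ B) = {1, 2, 3, 4, 5, 6, 7, 8, 9, 10}
Verification via A' ∪ B': A' = {1, 2, 3, 7, 8, 9, 10}, B' = {1, 3, 4, 5, 6, 9, 10}
A' ∪ B' = {1, 2, 3, 4, 5, 6, 7, 8, 9, 10} ✓

{1, 2, 3, 4, 5, 6, 7, 8, 9, 10}


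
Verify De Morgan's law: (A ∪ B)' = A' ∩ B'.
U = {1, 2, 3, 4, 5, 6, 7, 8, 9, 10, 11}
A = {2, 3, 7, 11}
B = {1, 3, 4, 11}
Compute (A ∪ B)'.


U = {1, 2, 3, 4, 5, 6, 7, 8, 9, 10, 11}
A = {2, 3, 7, 11}, B = {1, 3, 4, 11}
A ∪ B = {1, 2, 3, 4, 7, 11}
(A ∪ B)' = U \ (A ∪ B) = {5, 6, 8, 9, 10}
Verification via A' ∩ B': A' = {1, 4, 5, 6, 8, 9, 10}, B' = {2, 5, 6, 7, 8, 9, 10}
A' ∩ B' = {5, 6, 8, 9, 10} ✓

{5, 6, 8, 9, 10}


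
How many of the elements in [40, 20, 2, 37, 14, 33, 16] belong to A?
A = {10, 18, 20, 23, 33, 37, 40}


Set A = {10, 18, 20, 23, 33, 37, 40}
Candidates: [40, 20, 2, 37, 14, 33, 16]
Check each candidate:
40 ∈ A, 20 ∈ A, 2 ∉ A, 37 ∈ A, 14 ∉ A, 33 ∈ A, 16 ∉ A
Count of candidates in A: 4

4


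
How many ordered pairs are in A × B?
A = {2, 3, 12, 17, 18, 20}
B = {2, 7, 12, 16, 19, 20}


Set A = {2, 3, 12, 17, 18, 20} has 6 elements.
Set B = {2, 7, 12, 16, 19, 20} has 6 elements.
|A × B| = |A| × |B| = 6 × 6 = 36

36


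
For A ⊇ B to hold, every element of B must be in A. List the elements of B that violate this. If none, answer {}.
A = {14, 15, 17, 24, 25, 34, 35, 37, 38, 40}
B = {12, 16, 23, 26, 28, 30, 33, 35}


Set A = {14, 15, 17, 24, 25, 34, 35, 37, 38, 40}
Set B = {12, 16, 23, 26, 28, 30, 33, 35}
Check each element of B against A:
12 ∉ A (include), 16 ∉ A (include), 23 ∉ A (include), 26 ∉ A (include), 28 ∉ A (include), 30 ∉ A (include), 33 ∉ A (include), 35 ∈ A
Elements of B not in A: {12, 16, 23, 26, 28, 30, 33}

{12, 16, 23, 26, 28, 30, 33}


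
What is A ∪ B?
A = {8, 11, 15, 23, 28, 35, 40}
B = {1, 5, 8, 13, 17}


Set A = {8, 11, 15, 23, 28, 35, 40}
Set B = {1, 5, 8, 13, 17}
A ∪ B includes all elements in either set.
Elements from A: {8, 11, 15, 23, 28, 35, 40}
Elements from B not already included: {1, 5, 13, 17}
A ∪ B = {1, 5, 8, 11, 13, 15, 17, 23, 28, 35, 40}

{1, 5, 8, 11, 13, 15, 17, 23, 28, 35, 40}


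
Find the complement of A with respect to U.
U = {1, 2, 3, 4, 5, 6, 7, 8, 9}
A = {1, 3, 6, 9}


Universal set U = {1, 2, 3, 4, 5, 6, 7, 8, 9}
Set A = {1, 3, 6, 9}
A' = U \ A = elements in U but not in A
Checking each element of U:
1 (in A, exclude), 2 (not in A, include), 3 (in A, exclude), 4 (not in A, include), 5 (not in A, include), 6 (in A, exclude), 7 (not in A, include), 8 (not in A, include), 9 (in A, exclude)
A' = {2, 4, 5, 7, 8}

{2, 4, 5, 7, 8}


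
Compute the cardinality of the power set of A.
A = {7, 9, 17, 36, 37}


Set A = {7, 9, 17, 36, 37}
|A| = 5
The power set P(A) contains all subsets of A.
|P(A)| = 2^|A| = 2^5 = 32

32


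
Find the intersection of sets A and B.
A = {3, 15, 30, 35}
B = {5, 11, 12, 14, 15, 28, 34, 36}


Set A = {3, 15, 30, 35}
Set B = {5, 11, 12, 14, 15, 28, 34, 36}
A ∩ B includes only elements in both sets.
Check each element of A against B:
3 ✗, 15 ✓, 30 ✗, 35 ✗
A ∩ B = {15}

{15}


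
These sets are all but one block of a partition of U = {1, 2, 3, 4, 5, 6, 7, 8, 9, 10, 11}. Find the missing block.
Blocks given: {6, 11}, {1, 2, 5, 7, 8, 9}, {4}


U = {1, 2, 3, 4, 5, 6, 7, 8, 9, 10, 11}
Shown blocks: {6, 11}, {1, 2, 5, 7, 8, 9}, {4}
A partition's blocks are pairwise disjoint and cover U, so the missing block = U \ (union of shown blocks).
Union of shown blocks: {1, 2, 4, 5, 6, 7, 8, 9, 11}
Missing block = U \ (union) = {3, 10}

{3, 10}


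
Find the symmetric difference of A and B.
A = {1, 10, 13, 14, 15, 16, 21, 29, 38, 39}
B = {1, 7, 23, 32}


Set A = {1, 10, 13, 14, 15, 16, 21, 29, 38, 39}
Set B = {1, 7, 23, 32}
A △ B = (A \ B) ∪ (B \ A)
Elements in A but not B: {10, 13, 14, 15, 16, 21, 29, 38, 39}
Elements in B but not A: {7, 23, 32}
A △ B = {7, 10, 13, 14, 15, 16, 21, 23, 29, 32, 38, 39}

{7, 10, 13, 14, 15, 16, 21, 23, 29, 32, 38, 39}


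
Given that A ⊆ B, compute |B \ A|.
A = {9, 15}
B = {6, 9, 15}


Set A = {9, 15}, |A| = 2
Set B = {6, 9, 15}, |B| = 3
Since A ⊆ B: B \ A = {6}
|B| - |A| = 3 - 2 = 1

1


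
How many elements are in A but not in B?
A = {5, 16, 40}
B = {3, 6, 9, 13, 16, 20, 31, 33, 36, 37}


Set A = {5, 16, 40}
Set B = {3, 6, 9, 13, 16, 20, 31, 33, 36, 37}
A \ B = {5, 40}
|A \ B| = 2

2


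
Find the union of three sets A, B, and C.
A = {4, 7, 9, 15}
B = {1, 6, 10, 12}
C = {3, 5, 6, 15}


Set A = {4, 7, 9, 15}
Set B = {1, 6, 10, 12}
Set C = {3, 5, 6, 15}
First, A ∪ B = {1, 4, 6, 7, 9, 10, 12, 15}
Then, (A ∪ B) ∪ C = {1, 3, 4, 5, 6, 7, 9, 10, 12, 15}

{1, 3, 4, 5, 6, 7, 9, 10, 12, 15}


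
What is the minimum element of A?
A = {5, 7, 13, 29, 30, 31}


Set A = {5, 7, 13, 29, 30, 31}
Elements in ascending order: 5, 7, 13, 29, 30, 31
The smallest element is 5.

5


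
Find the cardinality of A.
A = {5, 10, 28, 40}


Set A = {5, 10, 28, 40}
Listing elements: 5, 10, 28, 40
Counting: 4 elements
|A| = 4

4


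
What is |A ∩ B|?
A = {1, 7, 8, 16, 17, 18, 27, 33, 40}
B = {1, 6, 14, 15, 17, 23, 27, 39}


Set A = {1, 7, 8, 16, 17, 18, 27, 33, 40}
Set B = {1, 6, 14, 15, 17, 23, 27, 39}
A ∩ B = {1, 17, 27}
|A ∩ B| = 3

3


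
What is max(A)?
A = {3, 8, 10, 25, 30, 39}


Set A = {3, 8, 10, 25, 30, 39}
Elements in ascending order: 3, 8, 10, 25, 30, 39
The largest element is 39.

39


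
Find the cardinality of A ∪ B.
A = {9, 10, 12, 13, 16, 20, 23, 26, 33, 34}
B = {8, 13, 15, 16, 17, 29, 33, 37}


Set A = {9, 10, 12, 13, 16, 20, 23, 26, 33, 34}, |A| = 10
Set B = {8, 13, 15, 16, 17, 29, 33, 37}, |B| = 8
A ∩ B = {13, 16, 33}, |A ∩ B| = 3
|A ∪ B| = |A| + |B| - |A ∩ B| = 10 + 8 - 3 = 15

15


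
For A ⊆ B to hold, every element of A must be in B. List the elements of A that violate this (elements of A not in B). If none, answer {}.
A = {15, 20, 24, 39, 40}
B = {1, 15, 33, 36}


Set A = {15, 20, 24, 39, 40}
Set B = {1, 15, 33, 36}
Check each element of A against B:
15 ∈ B, 20 ∉ B (include), 24 ∉ B (include), 39 ∉ B (include), 40 ∉ B (include)
Elements of A not in B: {20, 24, 39, 40}

{20, 24, 39, 40}


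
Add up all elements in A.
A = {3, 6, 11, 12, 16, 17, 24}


Set A = {3, 6, 11, 12, 16, 17, 24}
Sum = 3 + 6 + 11 + 12 + 16 + 17 + 24 = 89

89


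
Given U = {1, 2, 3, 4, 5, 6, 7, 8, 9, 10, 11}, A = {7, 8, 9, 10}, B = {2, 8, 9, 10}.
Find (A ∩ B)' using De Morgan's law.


U = {1, 2, 3, 4, 5, 6, 7, 8, 9, 10, 11}
A = {7, 8, 9, 10}, B = {2, 8, 9, 10}
A ∩ B = {8, 9, 10}
(A ∩ B)' = U \ (A ∩ B) = {1, 2, 3, 4, 5, 6, 7, 11}
Verification via A' ∪ B': A' = {1, 2, 3, 4, 5, 6, 11}, B' = {1, 3, 4, 5, 6, 7, 11}
A' ∪ B' = {1, 2, 3, 4, 5, 6, 7, 11} ✓

{1, 2, 3, 4, 5, 6, 7, 11}


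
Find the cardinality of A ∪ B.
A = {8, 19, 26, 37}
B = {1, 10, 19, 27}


Set A = {8, 19, 26, 37}, |A| = 4
Set B = {1, 10, 19, 27}, |B| = 4
A ∩ B = {19}, |A ∩ B| = 1
|A ∪ B| = |A| + |B| - |A ∩ B| = 4 + 4 - 1 = 7

7


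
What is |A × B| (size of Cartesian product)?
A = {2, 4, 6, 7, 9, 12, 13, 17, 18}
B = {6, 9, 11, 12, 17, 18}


Set A = {2, 4, 6, 7, 9, 12, 13, 17, 18} has 9 elements.
Set B = {6, 9, 11, 12, 17, 18} has 6 elements.
|A × B| = |A| × |B| = 9 × 6 = 54

54


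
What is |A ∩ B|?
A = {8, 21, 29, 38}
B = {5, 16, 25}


Set A = {8, 21, 29, 38}
Set B = {5, 16, 25}
A ∩ B = {}
|A ∩ B| = 0

0


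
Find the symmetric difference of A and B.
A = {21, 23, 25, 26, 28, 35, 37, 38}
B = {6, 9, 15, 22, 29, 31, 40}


Set A = {21, 23, 25, 26, 28, 35, 37, 38}
Set B = {6, 9, 15, 22, 29, 31, 40}
A △ B = (A \ B) ∪ (B \ A)
Elements in A but not B: {21, 23, 25, 26, 28, 35, 37, 38}
Elements in B but not A: {6, 9, 15, 22, 29, 31, 40}
A △ B = {6, 9, 15, 21, 22, 23, 25, 26, 28, 29, 31, 35, 37, 38, 40}

{6, 9, 15, 21, 22, 23, 25, 26, 28, 29, 31, 35, 37, 38, 40}


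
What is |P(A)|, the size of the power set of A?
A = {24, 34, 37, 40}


Set A = {24, 34, 37, 40}
|A| = 4
The power set P(A) contains all subsets of A.
|P(A)| = 2^|A| = 2^4 = 16

16


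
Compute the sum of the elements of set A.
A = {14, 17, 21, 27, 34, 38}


Set A = {14, 17, 21, 27, 34, 38}
Sum = 14 + 17 + 21 + 27 + 34 + 38 = 151

151


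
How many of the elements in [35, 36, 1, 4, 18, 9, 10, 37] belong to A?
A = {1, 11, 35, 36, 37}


Set A = {1, 11, 35, 36, 37}
Candidates: [35, 36, 1, 4, 18, 9, 10, 37]
Check each candidate:
35 ∈ A, 36 ∈ A, 1 ∈ A, 4 ∉ A, 18 ∉ A, 9 ∉ A, 10 ∉ A, 37 ∈ A
Count of candidates in A: 4

4


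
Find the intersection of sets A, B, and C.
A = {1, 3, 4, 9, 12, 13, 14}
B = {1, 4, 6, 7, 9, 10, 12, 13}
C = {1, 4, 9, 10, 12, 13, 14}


Set A = {1, 3, 4, 9, 12, 13, 14}
Set B = {1, 4, 6, 7, 9, 10, 12, 13}
Set C = {1, 4, 9, 10, 12, 13, 14}
First, A ∩ B = {1, 4, 9, 12, 13}
Then, (A ∩ B) ∩ C = {1, 4, 9, 12, 13}

{1, 4, 9, 12, 13}


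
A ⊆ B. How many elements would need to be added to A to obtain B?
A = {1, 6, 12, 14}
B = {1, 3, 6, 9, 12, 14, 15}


Set A = {1, 6, 12, 14}, |A| = 4
Set B = {1, 3, 6, 9, 12, 14, 15}, |B| = 7
Since A ⊆ B: B \ A = {3, 9, 15}
|B| - |A| = 7 - 4 = 3

3


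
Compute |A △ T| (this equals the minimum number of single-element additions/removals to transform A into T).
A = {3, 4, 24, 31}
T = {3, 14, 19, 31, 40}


Set A = {3, 4, 24, 31}
Set T = {3, 14, 19, 31, 40}
Elements to remove from A (in A, not in T): {4, 24} → 2 removals
Elements to add to A (in T, not in A): {14, 19, 40} → 3 additions
Total edits = 2 + 3 = 5

5


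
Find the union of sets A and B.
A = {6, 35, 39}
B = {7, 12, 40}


Set A = {6, 35, 39}
Set B = {7, 12, 40}
A ∪ B includes all elements in either set.
Elements from A: {6, 35, 39}
Elements from B not already included: {7, 12, 40}
A ∪ B = {6, 7, 12, 35, 39, 40}

{6, 7, 12, 35, 39, 40}


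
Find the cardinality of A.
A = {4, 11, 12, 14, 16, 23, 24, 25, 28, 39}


Set A = {4, 11, 12, 14, 16, 23, 24, 25, 28, 39}
Listing elements: 4, 11, 12, 14, 16, 23, 24, 25, 28, 39
Counting: 10 elements
|A| = 10

10


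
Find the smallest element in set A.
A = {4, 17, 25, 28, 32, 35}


Set A = {4, 17, 25, 28, 32, 35}
Elements in ascending order: 4, 17, 25, 28, 32, 35
The smallest element is 4.

4


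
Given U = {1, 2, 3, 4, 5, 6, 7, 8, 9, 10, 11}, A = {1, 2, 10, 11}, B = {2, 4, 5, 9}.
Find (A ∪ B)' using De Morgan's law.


U = {1, 2, 3, 4, 5, 6, 7, 8, 9, 10, 11}
A = {1, 2, 10, 11}, B = {2, 4, 5, 9}
A ∪ B = {1, 2, 4, 5, 9, 10, 11}
(A ∪ B)' = U \ (A ∪ B) = {3, 6, 7, 8}
Verification via A' ∩ B': A' = {3, 4, 5, 6, 7, 8, 9}, B' = {1, 3, 6, 7, 8, 10, 11}
A' ∩ B' = {3, 6, 7, 8} ✓

{3, 6, 7, 8}


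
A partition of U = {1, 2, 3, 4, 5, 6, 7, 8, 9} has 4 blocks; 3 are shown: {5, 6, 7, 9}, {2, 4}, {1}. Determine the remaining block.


U = {1, 2, 3, 4, 5, 6, 7, 8, 9}
Shown blocks: {5, 6, 7, 9}, {2, 4}, {1}
A partition's blocks are pairwise disjoint and cover U, so the missing block = U \ (union of shown blocks).
Union of shown blocks: {1, 2, 4, 5, 6, 7, 9}
Missing block = U \ (union) = {3, 8}

{3, 8}


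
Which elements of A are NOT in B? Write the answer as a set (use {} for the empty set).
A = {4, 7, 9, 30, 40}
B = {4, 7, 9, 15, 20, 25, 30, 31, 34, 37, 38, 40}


Set A = {4, 7, 9, 30, 40}
Set B = {4, 7, 9, 15, 20, 25, 30, 31, 34, 37, 38, 40}
Check each element of A against B:
4 ∈ B, 7 ∈ B, 9 ∈ B, 30 ∈ B, 40 ∈ B
Elements of A not in B: {}

{}


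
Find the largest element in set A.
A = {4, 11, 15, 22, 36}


Set A = {4, 11, 15, 22, 36}
Elements in ascending order: 4, 11, 15, 22, 36
The largest element is 36.

36


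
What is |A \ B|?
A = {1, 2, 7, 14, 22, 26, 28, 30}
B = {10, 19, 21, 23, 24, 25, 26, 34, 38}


Set A = {1, 2, 7, 14, 22, 26, 28, 30}
Set B = {10, 19, 21, 23, 24, 25, 26, 34, 38}
A \ B = {1, 2, 7, 14, 22, 28, 30}
|A \ B| = 7

7


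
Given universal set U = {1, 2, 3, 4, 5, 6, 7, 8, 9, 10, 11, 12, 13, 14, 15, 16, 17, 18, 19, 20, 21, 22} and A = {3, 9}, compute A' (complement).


Universal set U = {1, 2, 3, 4, 5, 6, 7, 8, 9, 10, 11, 12, 13, 14, 15, 16, 17, 18, 19, 20, 21, 22}
Set A = {3, 9}
A' = U \ A = elements in U but not in A
Checking each element of U:
1 (not in A, include), 2 (not in A, include), 3 (in A, exclude), 4 (not in A, include), 5 (not in A, include), 6 (not in A, include), 7 (not in A, include), 8 (not in A, include), 9 (in A, exclude), 10 (not in A, include), 11 (not in A, include), 12 (not in A, include), 13 (not in A, include), 14 (not in A, include), 15 (not in A, include), 16 (not in A, include), 17 (not in A, include), 18 (not in A, include), 19 (not in A, include), 20 (not in A, include), 21 (not in A, include), 22 (not in A, include)
A' = {1, 2, 4, 5, 6, 7, 8, 10, 11, 12, 13, 14, 15, 16, 17, 18, 19, 20, 21, 22}

{1, 2, 4, 5, 6, 7, 8, 10, 11, 12, 13, 14, 15, 16, 17, 18, 19, 20, 21, 22}


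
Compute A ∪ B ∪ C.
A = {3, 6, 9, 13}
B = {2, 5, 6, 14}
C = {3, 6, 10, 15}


Set A = {3, 6, 9, 13}
Set B = {2, 5, 6, 14}
Set C = {3, 6, 10, 15}
First, A ∪ B = {2, 3, 5, 6, 9, 13, 14}
Then, (A ∪ B) ∪ C = {2, 3, 5, 6, 9, 10, 13, 14, 15}

{2, 3, 5, 6, 9, 10, 13, 14, 15}


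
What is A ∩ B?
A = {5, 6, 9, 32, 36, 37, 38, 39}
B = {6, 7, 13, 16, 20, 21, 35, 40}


Set A = {5, 6, 9, 32, 36, 37, 38, 39}
Set B = {6, 7, 13, 16, 20, 21, 35, 40}
A ∩ B includes only elements in both sets.
Check each element of A against B:
5 ✗, 6 ✓, 9 ✗, 32 ✗, 36 ✗, 37 ✗, 38 ✗, 39 ✗
A ∩ B = {6}

{6}


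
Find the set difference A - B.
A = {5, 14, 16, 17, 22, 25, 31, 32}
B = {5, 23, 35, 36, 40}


Set A = {5, 14, 16, 17, 22, 25, 31, 32}
Set B = {5, 23, 35, 36, 40}
A \ B includes elements in A that are not in B.
Check each element of A:
5 (in B, remove), 14 (not in B, keep), 16 (not in B, keep), 17 (not in B, keep), 22 (not in B, keep), 25 (not in B, keep), 31 (not in B, keep), 32 (not in B, keep)
A \ B = {14, 16, 17, 22, 25, 31, 32}

{14, 16, 17, 22, 25, 31, 32}


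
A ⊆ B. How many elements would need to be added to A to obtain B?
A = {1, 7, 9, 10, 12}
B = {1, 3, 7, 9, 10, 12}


Set A = {1, 7, 9, 10, 12}, |A| = 5
Set B = {1, 3, 7, 9, 10, 12}, |B| = 6
Since A ⊆ B: B \ A = {3}
|B| - |A| = 6 - 5 = 1

1


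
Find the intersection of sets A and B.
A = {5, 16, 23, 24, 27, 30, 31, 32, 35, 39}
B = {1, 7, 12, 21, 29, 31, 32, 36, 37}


Set A = {5, 16, 23, 24, 27, 30, 31, 32, 35, 39}
Set B = {1, 7, 12, 21, 29, 31, 32, 36, 37}
A ∩ B includes only elements in both sets.
Check each element of A against B:
5 ✗, 16 ✗, 23 ✗, 24 ✗, 27 ✗, 30 ✗, 31 ✓, 32 ✓, 35 ✗, 39 ✗
A ∩ B = {31, 32}

{31, 32}


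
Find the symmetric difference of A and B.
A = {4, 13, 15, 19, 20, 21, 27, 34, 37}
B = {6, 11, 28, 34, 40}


Set A = {4, 13, 15, 19, 20, 21, 27, 34, 37}
Set B = {6, 11, 28, 34, 40}
A △ B = (A \ B) ∪ (B \ A)
Elements in A but not B: {4, 13, 15, 19, 20, 21, 27, 37}
Elements in B but not A: {6, 11, 28, 40}
A △ B = {4, 6, 11, 13, 15, 19, 20, 21, 27, 28, 37, 40}

{4, 6, 11, 13, 15, 19, 20, 21, 27, 28, 37, 40}


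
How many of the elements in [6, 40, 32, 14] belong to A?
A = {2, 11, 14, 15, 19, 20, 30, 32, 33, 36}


Set A = {2, 11, 14, 15, 19, 20, 30, 32, 33, 36}
Candidates: [6, 40, 32, 14]
Check each candidate:
6 ∉ A, 40 ∉ A, 32 ∈ A, 14 ∈ A
Count of candidates in A: 2

2


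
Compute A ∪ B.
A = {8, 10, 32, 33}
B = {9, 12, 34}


Set A = {8, 10, 32, 33}
Set B = {9, 12, 34}
A ∪ B includes all elements in either set.
Elements from A: {8, 10, 32, 33}
Elements from B not already included: {9, 12, 34}
A ∪ B = {8, 9, 10, 12, 32, 33, 34}

{8, 9, 10, 12, 32, 33, 34}


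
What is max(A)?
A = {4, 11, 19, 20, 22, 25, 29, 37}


Set A = {4, 11, 19, 20, 22, 25, 29, 37}
Elements in ascending order: 4, 11, 19, 20, 22, 25, 29, 37
The largest element is 37.

37


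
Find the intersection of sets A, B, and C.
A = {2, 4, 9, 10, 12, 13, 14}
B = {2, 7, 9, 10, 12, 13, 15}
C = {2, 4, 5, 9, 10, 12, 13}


Set A = {2, 4, 9, 10, 12, 13, 14}
Set B = {2, 7, 9, 10, 12, 13, 15}
Set C = {2, 4, 5, 9, 10, 12, 13}
First, A ∩ B = {2, 9, 10, 12, 13}
Then, (A ∩ B) ∩ C = {2, 9, 10, 12, 13}

{2, 9, 10, 12, 13}


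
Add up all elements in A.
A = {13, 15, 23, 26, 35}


Set A = {13, 15, 23, 26, 35}
Sum = 13 + 15 + 23 + 26 + 35 = 112

112


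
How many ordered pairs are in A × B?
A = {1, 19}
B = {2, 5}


Set A = {1, 19} has 2 elements.
Set B = {2, 5} has 2 elements.
|A × B| = |A| × |B| = 2 × 2 = 4

4


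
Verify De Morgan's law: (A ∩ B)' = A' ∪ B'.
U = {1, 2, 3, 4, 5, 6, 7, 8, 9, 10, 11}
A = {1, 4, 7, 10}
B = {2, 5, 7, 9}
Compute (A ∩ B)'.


U = {1, 2, 3, 4, 5, 6, 7, 8, 9, 10, 11}
A = {1, 4, 7, 10}, B = {2, 5, 7, 9}
A ∩ B = {7}
(A ∩ B)' = U \ (A ∩ B) = {1, 2, 3, 4, 5, 6, 8, 9, 10, 11}
Verification via A' ∪ B': A' = {2, 3, 5, 6, 8, 9, 11}, B' = {1, 3, 4, 6, 8, 10, 11}
A' ∪ B' = {1, 2, 3, 4, 5, 6, 8, 9, 10, 11} ✓

{1, 2, 3, 4, 5, 6, 8, 9, 10, 11}


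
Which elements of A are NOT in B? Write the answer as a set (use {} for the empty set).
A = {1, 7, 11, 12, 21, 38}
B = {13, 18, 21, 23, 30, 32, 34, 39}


Set A = {1, 7, 11, 12, 21, 38}
Set B = {13, 18, 21, 23, 30, 32, 34, 39}
Check each element of A against B:
1 ∉ B (include), 7 ∉ B (include), 11 ∉ B (include), 12 ∉ B (include), 21 ∈ B, 38 ∉ B (include)
Elements of A not in B: {1, 7, 11, 12, 38}

{1, 7, 11, 12, 38}


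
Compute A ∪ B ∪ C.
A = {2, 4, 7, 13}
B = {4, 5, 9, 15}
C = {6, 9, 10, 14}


Set A = {2, 4, 7, 13}
Set B = {4, 5, 9, 15}
Set C = {6, 9, 10, 14}
First, A ∪ B = {2, 4, 5, 7, 9, 13, 15}
Then, (A ∪ B) ∪ C = {2, 4, 5, 6, 7, 9, 10, 13, 14, 15}

{2, 4, 5, 6, 7, 9, 10, 13, 14, 15}


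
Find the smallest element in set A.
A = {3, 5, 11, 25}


Set A = {3, 5, 11, 25}
Elements in ascending order: 3, 5, 11, 25
The smallest element is 3.

3


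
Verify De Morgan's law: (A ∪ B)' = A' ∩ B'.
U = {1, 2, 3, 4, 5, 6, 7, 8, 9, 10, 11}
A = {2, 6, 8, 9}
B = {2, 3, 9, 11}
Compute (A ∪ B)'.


U = {1, 2, 3, 4, 5, 6, 7, 8, 9, 10, 11}
A = {2, 6, 8, 9}, B = {2, 3, 9, 11}
A ∪ B = {2, 3, 6, 8, 9, 11}
(A ∪ B)' = U \ (A ∪ B) = {1, 4, 5, 7, 10}
Verification via A' ∩ B': A' = {1, 3, 4, 5, 7, 10, 11}, B' = {1, 4, 5, 6, 7, 8, 10}
A' ∩ B' = {1, 4, 5, 7, 10} ✓

{1, 4, 5, 7, 10}


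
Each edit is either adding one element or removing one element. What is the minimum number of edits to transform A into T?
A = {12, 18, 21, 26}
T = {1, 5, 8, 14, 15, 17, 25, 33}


Set A = {12, 18, 21, 26}
Set T = {1, 5, 8, 14, 15, 17, 25, 33}
Elements to remove from A (in A, not in T): {12, 18, 21, 26} → 4 removals
Elements to add to A (in T, not in A): {1, 5, 8, 14, 15, 17, 25, 33} → 8 additions
Total edits = 4 + 8 = 12

12


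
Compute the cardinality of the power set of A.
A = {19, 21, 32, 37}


Set A = {19, 21, 32, 37}
|A| = 4
The power set P(A) contains all subsets of A.
|P(A)| = 2^|A| = 2^4 = 16

16


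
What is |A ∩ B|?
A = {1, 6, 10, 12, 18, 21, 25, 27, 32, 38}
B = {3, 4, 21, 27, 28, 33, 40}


Set A = {1, 6, 10, 12, 18, 21, 25, 27, 32, 38}
Set B = {3, 4, 21, 27, 28, 33, 40}
A ∩ B = {21, 27}
|A ∩ B| = 2

2


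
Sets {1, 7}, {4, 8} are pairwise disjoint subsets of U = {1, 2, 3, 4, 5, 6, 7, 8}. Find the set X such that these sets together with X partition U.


U = {1, 2, 3, 4, 5, 6, 7, 8}
Shown blocks: {1, 7}, {4, 8}
A partition's blocks are pairwise disjoint and cover U, so the missing block = U \ (union of shown blocks).
Union of shown blocks: {1, 4, 7, 8}
Missing block = U \ (union) = {2, 3, 5, 6}

{2, 3, 5, 6}


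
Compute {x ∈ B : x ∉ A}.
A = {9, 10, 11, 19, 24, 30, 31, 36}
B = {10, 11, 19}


Set A = {9, 10, 11, 19, 24, 30, 31, 36}
Set B = {10, 11, 19}
Check each element of B against A:
10 ∈ A, 11 ∈ A, 19 ∈ A
Elements of B not in A: {}

{}


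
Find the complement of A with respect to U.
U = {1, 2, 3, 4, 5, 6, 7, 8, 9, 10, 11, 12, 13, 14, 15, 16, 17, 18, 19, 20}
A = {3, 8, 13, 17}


Universal set U = {1, 2, 3, 4, 5, 6, 7, 8, 9, 10, 11, 12, 13, 14, 15, 16, 17, 18, 19, 20}
Set A = {3, 8, 13, 17}
A' = U \ A = elements in U but not in A
Checking each element of U:
1 (not in A, include), 2 (not in A, include), 3 (in A, exclude), 4 (not in A, include), 5 (not in A, include), 6 (not in A, include), 7 (not in A, include), 8 (in A, exclude), 9 (not in A, include), 10 (not in A, include), 11 (not in A, include), 12 (not in A, include), 13 (in A, exclude), 14 (not in A, include), 15 (not in A, include), 16 (not in A, include), 17 (in A, exclude), 18 (not in A, include), 19 (not in A, include), 20 (not in A, include)
A' = {1, 2, 4, 5, 6, 7, 9, 10, 11, 12, 14, 15, 16, 18, 19, 20}

{1, 2, 4, 5, 6, 7, 9, 10, 11, 12, 14, 15, 16, 18, 19, 20}


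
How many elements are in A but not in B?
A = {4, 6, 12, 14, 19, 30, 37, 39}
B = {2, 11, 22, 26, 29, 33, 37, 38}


Set A = {4, 6, 12, 14, 19, 30, 37, 39}
Set B = {2, 11, 22, 26, 29, 33, 37, 38}
A \ B = {4, 6, 12, 14, 19, 30, 39}
|A \ B| = 7

7


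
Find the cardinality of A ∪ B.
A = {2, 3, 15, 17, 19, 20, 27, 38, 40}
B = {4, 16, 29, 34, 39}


Set A = {2, 3, 15, 17, 19, 20, 27, 38, 40}, |A| = 9
Set B = {4, 16, 29, 34, 39}, |B| = 5
A ∩ B = {}, |A ∩ B| = 0
|A ∪ B| = |A| + |B| - |A ∩ B| = 9 + 5 - 0 = 14

14


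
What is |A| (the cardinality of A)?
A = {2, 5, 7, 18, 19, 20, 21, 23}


Set A = {2, 5, 7, 18, 19, 20, 21, 23}
Listing elements: 2, 5, 7, 18, 19, 20, 21, 23
Counting: 8 elements
|A| = 8

8


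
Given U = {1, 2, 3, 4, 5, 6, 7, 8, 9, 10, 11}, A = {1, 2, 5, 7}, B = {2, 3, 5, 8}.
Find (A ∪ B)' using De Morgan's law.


U = {1, 2, 3, 4, 5, 6, 7, 8, 9, 10, 11}
A = {1, 2, 5, 7}, B = {2, 3, 5, 8}
A ∪ B = {1, 2, 3, 5, 7, 8}
(A ∪ B)' = U \ (A ∪ B) = {4, 6, 9, 10, 11}
Verification via A' ∩ B': A' = {3, 4, 6, 8, 9, 10, 11}, B' = {1, 4, 6, 7, 9, 10, 11}
A' ∩ B' = {4, 6, 9, 10, 11} ✓

{4, 6, 9, 10, 11}


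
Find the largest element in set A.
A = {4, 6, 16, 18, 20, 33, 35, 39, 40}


Set A = {4, 6, 16, 18, 20, 33, 35, 39, 40}
Elements in ascending order: 4, 6, 16, 18, 20, 33, 35, 39, 40
The largest element is 40.

40


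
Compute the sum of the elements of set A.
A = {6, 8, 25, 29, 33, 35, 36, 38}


Set A = {6, 8, 25, 29, 33, 35, 36, 38}
Sum = 6 + 8 + 25 + 29 + 33 + 35 + 36 + 38 = 210

210


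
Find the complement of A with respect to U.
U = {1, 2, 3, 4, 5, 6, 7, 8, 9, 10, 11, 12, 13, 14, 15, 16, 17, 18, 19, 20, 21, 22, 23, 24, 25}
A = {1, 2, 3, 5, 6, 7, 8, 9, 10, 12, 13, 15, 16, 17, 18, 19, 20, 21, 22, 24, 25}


Universal set U = {1, 2, 3, 4, 5, 6, 7, 8, 9, 10, 11, 12, 13, 14, 15, 16, 17, 18, 19, 20, 21, 22, 23, 24, 25}
Set A = {1, 2, 3, 5, 6, 7, 8, 9, 10, 12, 13, 15, 16, 17, 18, 19, 20, 21, 22, 24, 25}
A' = U \ A = elements in U but not in A
Checking each element of U:
1 (in A, exclude), 2 (in A, exclude), 3 (in A, exclude), 4 (not in A, include), 5 (in A, exclude), 6 (in A, exclude), 7 (in A, exclude), 8 (in A, exclude), 9 (in A, exclude), 10 (in A, exclude), 11 (not in A, include), 12 (in A, exclude), 13 (in A, exclude), 14 (not in A, include), 15 (in A, exclude), 16 (in A, exclude), 17 (in A, exclude), 18 (in A, exclude), 19 (in A, exclude), 20 (in A, exclude), 21 (in A, exclude), 22 (in A, exclude), 23 (not in A, include), 24 (in A, exclude), 25 (in A, exclude)
A' = {4, 11, 14, 23}

{4, 11, 14, 23}


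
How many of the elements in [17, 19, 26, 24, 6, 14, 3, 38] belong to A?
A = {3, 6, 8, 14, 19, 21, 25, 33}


Set A = {3, 6, 8, 14, 19, 21, 25, 33}
Candidates: [17, 19, 26, 24, 6, 14, 3, 38]
Check each candidate:
17 ∉ A, 19 ∈ A, 26 ∉ A, 24 ∉ A, 6 ∈ A, 14 ∈ A, 3 ∈ A, 38 ∉ A
Count of candidates in A: 4

4


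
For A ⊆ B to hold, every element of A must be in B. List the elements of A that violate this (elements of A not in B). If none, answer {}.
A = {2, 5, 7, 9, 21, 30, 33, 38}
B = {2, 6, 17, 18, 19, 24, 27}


Set A = {2, 5, 7, 9, 21, 30, 33, 38}
Set B = {2, 6, 17, 18, 19, 24, 27}
Check each element of A against B:
2 ∈ B, 5 ∉ B (include), 7 ∉ B (include), 9 ∉ B (include), 21 ∉ B (include), 30 ∉ B (include), 33 ∉ B (include), 38 ∉ B (include)
Elements of A not in B: {5, 7, 9, 21, 30, 33, 38}

{5, 7, 9, 21, 30, 33, 38}


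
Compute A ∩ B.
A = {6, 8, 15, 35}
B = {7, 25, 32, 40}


Set A = {6, 8, 15, 35}
Set B = {7, 25, 32, 40}
A ∩ B includes only elements in both sets.
Check each element of A against B:
6 ✗, 8 ✗, 15 ✗, 35 ✗
A ∩ B = {}

{}


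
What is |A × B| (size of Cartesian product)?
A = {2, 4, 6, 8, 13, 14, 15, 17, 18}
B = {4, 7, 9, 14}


Set A = {2, 4, 6, 8, 13, 14, 15, 17, 18} has 9 elements.
Set B = {4, 7, 9, 14} has 4 elements.
|A × B| = |A| × |B| = 9 × 4 = 36

36


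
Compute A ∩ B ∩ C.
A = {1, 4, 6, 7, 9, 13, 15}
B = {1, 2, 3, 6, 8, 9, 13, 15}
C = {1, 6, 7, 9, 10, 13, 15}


Set A = {1, 4, 6, 7, 9, 13, 15}
Set B = {1, 2, 3, 6, 8, 9, 13, 15}
Set C = {1, 6, 7, 9, 10, 13, 15}
First, A ∩ B = {1, 6, 9, 13, 15}
Then, (A ∩ B) ∩ C = {1, 6, 9, 13, 15}

{1, 6, 9, 13, 15}


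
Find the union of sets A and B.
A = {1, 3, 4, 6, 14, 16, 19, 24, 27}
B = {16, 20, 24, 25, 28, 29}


Set A = {1, 3, 4, 6, 14, 16, 19, 24, 27}
Set B = {16, 20, 24, 25, 28, 29}
A ∪ B includes all elements in either set.
Elements from A: {1, 3, 4, 6, 14, 16, 19, 24, 27}
Elements from B not already included: {20, 25, 28, 29}
A ∪ B = {1, 3, 4, 6, 14, 16, 19, 20, 24, 25, 27, 28, 29}

{1, 3, 4, 6, 14, 16, 19, 20, 24, 25, 27, 28, 29}


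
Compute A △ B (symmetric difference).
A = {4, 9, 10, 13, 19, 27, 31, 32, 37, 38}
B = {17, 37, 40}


Set A = {4, 9, 10, 13, 19, 27, 31, 32, 37, 38}
Set B = {17, 37, 40}
A △ B = (A \ B) ∪ (B \ A)
Elements in A but not B: {4, 9, 10, 13, 19, 27, 31, 32, 38}
Elements in B but not A: {17, 40}
A △ B = {4, 9, 10, 13, 17, 19, 27, 31, 32, 38, 40}

{4, 9, 10, 13, 17, 19, 27, 31, 32, 38, 40}


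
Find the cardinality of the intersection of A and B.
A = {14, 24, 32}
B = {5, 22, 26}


Set A = {14, 24, 32}
Set B = {5, 22, 26}
A ∩ B = {}
|A ∩ B| = 0

0


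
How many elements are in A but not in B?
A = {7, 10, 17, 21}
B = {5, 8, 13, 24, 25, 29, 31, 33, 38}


Set A = {7, 10, 17, 21}
Set B = {5, 8, 13, 24, 25, 29, 31, 33, 38}
A \ B = {7, 10, 17, 21}
|A \ B| = 4

4


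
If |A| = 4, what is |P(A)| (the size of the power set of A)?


The set has 4 elements.
The power set contains all possible subsets.
|P(A)| = 2^|A| = 2^4 = 16

16


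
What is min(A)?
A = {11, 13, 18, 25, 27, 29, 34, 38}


Set A = {11, 13, 18, 25, 27, 29, 34, 38}
Elements in ascending order: 11, 13, 18, 25, 27, 29, 34, 38
The smallest element is 11.

11


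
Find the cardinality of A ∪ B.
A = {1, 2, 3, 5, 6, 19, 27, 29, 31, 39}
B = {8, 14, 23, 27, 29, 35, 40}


Set A = {1, 2, 3, 5, 6, 19, 27, 29, 31, 39}, |A| = 10
Set B = {8, 14, 23, 27, 29, 35, 40}, |B| = 7
A ∩ B = {27, 29}, |A ∩ B| = 2
|A ∪ B| = |A| + |B| - |A ∩ B| = 10 + 7 - 2 = 15

15


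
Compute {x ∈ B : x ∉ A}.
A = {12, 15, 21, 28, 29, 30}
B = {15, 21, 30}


Set A = {12, 15, 21, 28, 29, 30}
Set B = {15, 21, 30}
Check each element of B against A:
15 ∈ A, 21 ∈ A, 30 ∈ A
Elements of B not in A: {}

{}


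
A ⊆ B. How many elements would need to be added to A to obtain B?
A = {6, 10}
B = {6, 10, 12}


Set A = {6, 10}, |A| = 2
Set B = {6, 10, 12}, |B| = 3
Since A ⊆ B: B \ A = {12}
|B| - |A| = 3 - 2 = 1

1


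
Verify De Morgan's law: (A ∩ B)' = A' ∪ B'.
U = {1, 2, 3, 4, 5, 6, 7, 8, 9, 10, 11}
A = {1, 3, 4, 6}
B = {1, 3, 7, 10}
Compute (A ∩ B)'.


U = {1, 2, 3, 4, 5, 6, 7, 8, 9, 10, 11}
A = {1, 3, 4, 6}, B = {1, 3, 7, 10}
A ∩ B = {1, 3}
(A ∩ B)' = U \ (A ∩ B) = {2, 4, 5, 6, 7, 8, 9, 10, 11}
Verification via A' ∪ B': A' = {2, 5, 7, 8, 9, 10, 11}, B' = {2, 4, 5, 6, 8, 9, 11}
A' ∪ B' = {2, 4, 5, 6, 7, 8, 9, 10, 11} ✓

{2, 4, 5, 6, 7, 8, 9, 10, 11}


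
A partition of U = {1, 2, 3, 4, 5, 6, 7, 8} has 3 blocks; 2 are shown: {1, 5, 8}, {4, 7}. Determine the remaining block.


U = {1, 2, 3, 4, 5, 6, 7, 8}
Shown blocks: {1, 5, 8}, {4, 7}
A partition's blocks are pairwise disjoint and cover U, so the missing block = U \ (union of shown blocks).
Union of shown blocks: {1, 4, 5, 7, 8}
Missing block = U \ (union) = {2, 3, 6}

{2, 3, 6}


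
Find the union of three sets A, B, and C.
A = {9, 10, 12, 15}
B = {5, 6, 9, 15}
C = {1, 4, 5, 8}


Set A = {9, 10, 12, 15}
Set B = {5, 6, 9, 15}
Set C = {1, 4, 5, 8}
First, A ∪ B = {5, 6, 9, 10, 12, 15}
Then, (A ∪ B) ∪ C = {1, 4, 5, 6, 8, 9, 10, 12, 15}

{1, 4, 5, 6, 8, 9, 10, 12, 15}


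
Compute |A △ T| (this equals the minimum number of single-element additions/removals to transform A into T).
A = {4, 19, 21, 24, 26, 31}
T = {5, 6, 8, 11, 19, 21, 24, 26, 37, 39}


Set A = {4, 19, 21, 24, 26, 31}
Set T = {5, 6, 8, 11, 19, 21, 24, 26, 37, 39}
Elements to remove from A (in A, not in T): {4, 31} → 2 removals
Elements to add to A (in T, not in A): {5, 6, 8, 11, 37, 39} → 6 additions
Total edits = 2 + 6 = 8

8


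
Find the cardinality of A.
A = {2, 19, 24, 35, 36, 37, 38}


Set A = {2, 19, 24, 35, 36, 37, 38}
Listing elements: 2, 19, 24, 35, 36, 37, 38
Counting: 7 elements
|A| = 7

7


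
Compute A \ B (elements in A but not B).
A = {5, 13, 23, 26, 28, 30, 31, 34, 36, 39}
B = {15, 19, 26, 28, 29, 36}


Set A = {5, 13, 23, 26, 28, 30, 31, 34, 36, 39}
Set B = {15, 19, 26, 28, 29, 36}
A \ B includes elements in A that are not in B.
Check each element of A:
5 (not in B, keep), 13 (not in B, keep), 23 (not in B, keep), 26 (in B, remove), 28 (in B, remove), 30 (not in B, keep), 31 (not in B, keep), 34 (not in B, keep), 36 (in B, remove), 39 (not in B, keep)
A \ B = {5, 13, 23, 30, 31, 34, 39}

{5, 13, 23, 30, 31, 34, 39}


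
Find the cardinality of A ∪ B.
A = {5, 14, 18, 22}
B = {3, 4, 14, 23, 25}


Set A = {5, 14, 18, 22}, |A| = 4
Set B = {3, 4, 14, 23, 25}, |B| = 5
A ∩ B = {14}, |A ∩ B| = 1
|A ∪ B| = |A| + |B| - |A ∩ B| = 4 + 5 - 1 = 8

8


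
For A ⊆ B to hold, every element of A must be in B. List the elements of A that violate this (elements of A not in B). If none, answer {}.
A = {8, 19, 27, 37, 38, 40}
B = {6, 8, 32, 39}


Set A = {8, 19, 27, 37, 38, 40}
Set B = {6, 8, 32, 39}
Check each element of A against B:
8 ∈ B, 19 ∉ B (include), 27 ∉ B (include), 37 ∉ B (include), 38 ∉ B (include), 40 ∉ B (include)
Elements of A not in B: {19, 27, 37, 38, 40}

{19, 27, 37, 38, 40}


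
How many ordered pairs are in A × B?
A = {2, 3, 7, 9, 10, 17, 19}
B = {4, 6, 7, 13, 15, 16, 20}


Set A = {2, 3, 7, 9, 10, 17, 19} has 7 elements.
Set B = {4, 6, 7, 13, 15, 16, 20} has 7 elements.
|A × B| = |A| × |B| = 7 × 7 = 49

49


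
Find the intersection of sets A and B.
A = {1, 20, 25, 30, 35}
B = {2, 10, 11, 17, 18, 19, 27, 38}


Set A = {1, 20, 25, 30, 35}
Set B = {2, 10, 11, 17, 18, 19, 27, 38}
A ∩ B includes only elements in both sets.
Check each element of A against B:
1 ✗, 20 ✗, 25 ✗, 30 ✗, 35 ✗
A ∩ B = {}

{}


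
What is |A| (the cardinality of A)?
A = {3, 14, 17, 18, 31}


Set A = {3, 14, 17, 18, 31}
Listing elements: 3, 14, 17, 18, 31
Counting: 5 elements
|A| = 5

5


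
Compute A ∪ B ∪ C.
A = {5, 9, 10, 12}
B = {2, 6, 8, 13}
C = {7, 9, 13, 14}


Set A = {5, 9, 10, 12}
Set B = {2, 6, 8, 13}
Set C = {7, 9, 13, 14}
First, A ∪ B = {2, 5, 6, 8, 9, 10, 12, 13}
Then, (A ∪ B) ∪ C = {2, 5, 6, 7, 8, 9, 10, 12, 13, 14}

{2, 5, 6, 7, 8, 9, 10, 12, 13, 14}


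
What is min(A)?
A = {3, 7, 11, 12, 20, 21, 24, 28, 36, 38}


Set A = {3, 7, 11, 12, 20, 21, 24, 28, 36, 38}
Elements in ascending order: 3, 7, 11, 12, 20, 21, 24, 28, 36, 38
The smallest element is 3.

3


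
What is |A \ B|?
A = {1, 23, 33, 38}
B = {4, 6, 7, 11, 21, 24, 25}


Set A = {1, 23, 33, 38}
Set B = {4, 6, 7, 11, 21, 24, 25}
A \ B = {1, 23, 33, 38}
|A \ B| = 4

4


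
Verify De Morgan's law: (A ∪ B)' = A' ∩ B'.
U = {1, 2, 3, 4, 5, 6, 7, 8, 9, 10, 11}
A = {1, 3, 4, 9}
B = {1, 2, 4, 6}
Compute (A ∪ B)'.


U = {1, 2, 3, 4, 5, 6, 7, 8, 9, 10, 11}
A = {1, 3, 4, 9}, B = {1, 2, 4, 6}
A ∪ B = {1, 2, 3, 4, 6, 9}
(A ∪ B)' = U \ (A ∪ B) = {5, 7, 8, 10, 11}
Verification via A' ∩ B': A' = {2, 5, 6, 7, 8, 10, 11}, B' = {3, 5, 7, 8, 9, 10, 11}
A' ∩ B' = {5, 7, 8, 10, 11} ✓

{5, 7, 8, 10, 11}


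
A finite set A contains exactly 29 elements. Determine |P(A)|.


The set has 29 elements.
The power set contains all possible subsets.
|P(A)| = 2^|A| = 2^29 = 536870912

536870912


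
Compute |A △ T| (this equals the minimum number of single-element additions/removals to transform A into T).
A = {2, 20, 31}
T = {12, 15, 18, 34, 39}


Set A = {2, 20, 31}
Set T = {12, 15, 18, 34, 39}
Elements to remove from A (in A, not in T): {2, 20, 31} → 3 removals
Elements to add to A (in T, not in A): {12, 15, 18, 34, 39} → 5 additions
Total edits = 3 + 5 = 8

8


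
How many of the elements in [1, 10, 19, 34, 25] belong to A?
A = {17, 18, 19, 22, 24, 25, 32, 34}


Set A = {17, 18, 19, 22, 24, 25, 32, 34}
Candidates: [1, 10, 19, 34, 25]
Check each candidate:
1 ∉ A, 10 ∉ A, 19 ∈ A, 34 ∈ A, 25 ∈ A
Count of candidates in A: 3

3


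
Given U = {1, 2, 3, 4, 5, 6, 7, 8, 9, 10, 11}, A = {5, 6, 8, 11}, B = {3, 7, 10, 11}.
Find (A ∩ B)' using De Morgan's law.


U = {1, 2, 3, 4, 5, 6, 7, 8, 9, 10, 11}
A = {5, 6, 8, 11}, B = {3, 7, 10, 11}
A ∩ B = {11}
(A ∩ B)' = U \ (A ∩ B) = {1, 2, 3, 4, 5, 6, 7, 8, 9, 10}
Verification via A' ∪ B': A' = {1, 2, 3, 4, 7, 9, 10}, B' = {1, 2, 4, 5, 6, 8, 9}
A' ∪ B' = {1, 2, 3, 4, 5, 6, 7, 8, 9, 10} ✓

{1, 2, 3, 4, 5, 6, 7, 8, 9, 10}


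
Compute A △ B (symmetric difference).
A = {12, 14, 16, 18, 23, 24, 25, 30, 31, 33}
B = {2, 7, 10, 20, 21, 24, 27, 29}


Set A = {12, 14, 16, 18, 23, 24, 25, 30, 31, 33}
Set B = {2, 7, 10, 20, 21, 24, 27, 29}
A △ B = (A \ B) ∪ (B \ A)
Elements in A but not B: {12, 14, 16, 18, 23, 25, 30, 31, 33}
Elements in B but not A: {2, 7, 10, 20, 21, 27, 29}
A △ B = {2, 7, 10, 12, 14, 16, 18, 20, 21, 23, 25, 27, 29, 30, 31, 33}

{2, 7, 10, 12, 14, 16, 18, 20, 21, 23, 25, 27, 29, 30, 31, 33}


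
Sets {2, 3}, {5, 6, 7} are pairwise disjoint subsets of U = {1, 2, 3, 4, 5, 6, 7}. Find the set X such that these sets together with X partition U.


U = {1, 2, 3, 4, 5, 6, 7}
Shown blocks: {2, 3}, {5, 6, 7}
A partition's blocks are pairwise disjoint and cover U, so the missing block = U \ (union of shown blocks).
Union of shown blocks: {2, 3, 5, 6, 7}
Missing block = U \ (union) = {1, 4}

{1, 4}


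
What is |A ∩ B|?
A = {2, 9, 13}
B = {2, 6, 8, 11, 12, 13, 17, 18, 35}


Set A = {2, 9, 13}
Set B = {2, 6, 8, 11, 12, 13, 17, 18, 35}
A ∩ B = {2, 13}
|A ∩ B| = 2

2


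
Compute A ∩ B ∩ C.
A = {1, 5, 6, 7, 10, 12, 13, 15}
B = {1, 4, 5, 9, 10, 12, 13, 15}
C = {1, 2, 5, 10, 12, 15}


Set A = {1, 5, 6, 7, 10, 12, 13, 15}
Set B = {1, 4, 5, 9, 10, 12, 13, 15}
Set C = {1, 2, 5, 10, 12, 15}
First, A ∩ B = {1, 5, 10, 12, 13, 15}
Then, (A ∩ B) ∩ C = {1, 5, 10, 12, 15}

{1, 5, 10, 12, 15}


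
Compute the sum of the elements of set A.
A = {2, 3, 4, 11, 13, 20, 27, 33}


Set A = {2, 3, 4, 11, 13, 20, 27, 33}
Sum = 2 + 3 + 4 + 11 + 13 + 20 + 27 + 33 = 113

113


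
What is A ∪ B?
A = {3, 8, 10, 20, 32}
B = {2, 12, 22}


Set A = {3, 8, 10, 20, 32}
Set B = {2, 12, 22}
A ∪ B includes all elements in either set.
Elements from A: {3, 8, 10, 20, 32}
Elements from B not already included: {2, 12, 22}
A ∪ B = {2, 3, 8, 10, 12, 20, 22, 32}

{2, 3, 8, 10, 12, 20, 22, 32}


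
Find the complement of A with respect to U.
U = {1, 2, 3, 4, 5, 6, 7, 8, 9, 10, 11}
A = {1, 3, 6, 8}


Universal set U = {1, 2, 3, 4, 5, 6, 7, 8, 9, 10, 11}
Set A = {1, 3, 6, 8}
A' = U \ A = elements in U but not in A
Checking each element of U:
1 (in A, exclude), 2 (not in A, include), 3 (in A, exclude), 4 (not in A, include), 5 (not in A, include), 6 (in A, exclude), 7 (not in A, include), 8 (in A, exclude), 9 (not in A, include), 10 (not in A, include), 11 (not in A, include)
A' = {2, 4, 5, 7, 9, 10, 11}

{2, 4, 5, 7, 9, 10, 11}


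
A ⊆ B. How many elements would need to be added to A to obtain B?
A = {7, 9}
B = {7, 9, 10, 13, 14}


Set A = {7, 9}, |A| = 2
Set B = {7, 9, 10, 13, 14}, |B| = 5
Since A ⊆ B: B \ A = {10, 13, 14}
|B| - |A| = 5 - 2 = 3

3


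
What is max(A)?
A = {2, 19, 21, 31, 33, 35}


Set A = {2, 19, 21, 31, 33, 35}
Elements in ascending order: 2, 19, 21, 31, 33, 35
The largest element is 35.

35


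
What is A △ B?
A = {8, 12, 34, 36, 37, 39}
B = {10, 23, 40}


Set A = {8, 12, 34, 36, 37, 39}
Set B = {10, 23, 40}
A △ B = (A \ B) ∪ (B \ A)
Elements in A but not B: {8, 12, 34, 36, 37, 39}
Elements in B but not A: {10, 23, 40}
A △ B = {8, 10, 12, 23, 34, 36, 37, 39, 40}

{8, 10, 12, 23, 34, 36, 37, 39, 40}


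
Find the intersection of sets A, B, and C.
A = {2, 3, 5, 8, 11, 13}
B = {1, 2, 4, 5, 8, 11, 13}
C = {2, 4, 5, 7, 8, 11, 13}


Set A = {2, 3, 5, 8, 11, 13}
Set B = {1, 2, 4, 5, 8, 11, 13}
Set C = {2, 4, 5, 7, 8, 11, 13}
First, A ∩ B = {2, 5, 8, 11, 13}
Then, (A ∩ B) ∩ C = {2, 5, 8, 11, 13}

{2, 5, 8, 11, 13}


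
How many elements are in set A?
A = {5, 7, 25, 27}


Set A = {5, 7, 25, 27}
Listing elements: 5, 7, 25, 27
Counting: 4 elements
|A| = 4

4


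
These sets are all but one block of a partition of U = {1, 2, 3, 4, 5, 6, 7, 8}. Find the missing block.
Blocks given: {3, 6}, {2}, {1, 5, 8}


U = {1, 2, 3, 4, 5, 6, 7, 8}
Shown blocks: {3, 6}, {2}, {1, 5, 8}
A partition's blocks are pairwise disjoint and cover U, so the missing block = U \ (union of shown blocks).
Union of shown blocks: {1, 2, 3, 5, 6, 8}
Missing block = U \ (union) = {4, 7}

{4, 7}


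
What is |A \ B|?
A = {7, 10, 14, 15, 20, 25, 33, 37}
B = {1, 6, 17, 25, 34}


Set A = {7, 10, 14, 15, 20, 25, 33, 37}
Set B = {1, 6, 17, 25, 34}
A \ B = {7, 10, 14, 15, 20, 33, 37}
|A \ B| = 7

7


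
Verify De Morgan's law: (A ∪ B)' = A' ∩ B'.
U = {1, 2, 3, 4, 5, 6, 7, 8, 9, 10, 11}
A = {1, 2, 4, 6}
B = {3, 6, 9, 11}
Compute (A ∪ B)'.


U = {1, 2, 3, 4, 5, 6, 7, 8, 9, 10, 11}
A = {1, 2, 4, 6}, B = {3, 6, 9, 11}
A ∪ B = {1, 2, 3, 4, 6, 9, 11}
(A ∪ B)' = U \ (A ∪ B) = {5, 7, 8, 10}
Verification via A' ∩ B': A' = {3, 5, 7, 8, 9, 10, 11}, B' = {1, 2, 4, 5, 7, 8, 10}
A' ∩ B' = {5, 7, 8, 10} ✓

{5, 7, 8, 10}


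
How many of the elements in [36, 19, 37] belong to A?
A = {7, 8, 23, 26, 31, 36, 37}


Set A = {7, 8, 23, 26, 31, 36, 37}
Candidates: [36, 19, 37]
Check each candidate:
36 ∈ A, 19 ∉ A, 37 ∈ A
Count of candidates in A: 2

2


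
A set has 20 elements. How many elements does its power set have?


The set has 20 elements.
The power set contains all possible subsets.
|P(A)| = 2^|A| = 2^20 = 1048576

1048576


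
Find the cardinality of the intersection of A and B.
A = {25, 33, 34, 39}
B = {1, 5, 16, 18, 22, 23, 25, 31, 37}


Set A = {25, 33, 34, 39}
Set B = {1, 5, 16, 18, 22, 23, 25, 31, 37}
A ∩ B = {25}
|A ∩ B| = 1

1


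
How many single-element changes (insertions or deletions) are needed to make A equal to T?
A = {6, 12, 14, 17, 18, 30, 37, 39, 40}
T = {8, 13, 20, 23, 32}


Set A = {6, 12, 14, 17, 18, 30, 37, 39, 40}
Set T = {8, 13, 20, 23, 32}
Elements to remove from A (in A, not in T): {6, 12, 14, 17, 18, 30, 37, 39, 40} → 9 removals
Elements to add to A (in T, not in A): {8, 13, 20, 23, 32} → 5 additions
Total edits = 9 + 5 = 14

14


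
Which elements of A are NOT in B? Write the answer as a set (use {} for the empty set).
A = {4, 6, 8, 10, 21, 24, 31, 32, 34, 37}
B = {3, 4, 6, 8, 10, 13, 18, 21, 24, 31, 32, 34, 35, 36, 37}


Set A = {4, 6, 8, 10, 21, 24, 31, 32, 34, 37}
Set B = {3, 4, 6, 8, 10, 13, 18, 21, 24, 31, 32, 34, 35, 36, 37}
Check each element of A against B:
4 ∈ B, 6 ∈ B, 8 ∈ B, 10 ∈ B, 21 ∈ B, 24 ∈ B, 31 ∈ B, 32 ∈ B, 34 ∈ B, 37 ∈ B
Elements of A not in B: {}

{}
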